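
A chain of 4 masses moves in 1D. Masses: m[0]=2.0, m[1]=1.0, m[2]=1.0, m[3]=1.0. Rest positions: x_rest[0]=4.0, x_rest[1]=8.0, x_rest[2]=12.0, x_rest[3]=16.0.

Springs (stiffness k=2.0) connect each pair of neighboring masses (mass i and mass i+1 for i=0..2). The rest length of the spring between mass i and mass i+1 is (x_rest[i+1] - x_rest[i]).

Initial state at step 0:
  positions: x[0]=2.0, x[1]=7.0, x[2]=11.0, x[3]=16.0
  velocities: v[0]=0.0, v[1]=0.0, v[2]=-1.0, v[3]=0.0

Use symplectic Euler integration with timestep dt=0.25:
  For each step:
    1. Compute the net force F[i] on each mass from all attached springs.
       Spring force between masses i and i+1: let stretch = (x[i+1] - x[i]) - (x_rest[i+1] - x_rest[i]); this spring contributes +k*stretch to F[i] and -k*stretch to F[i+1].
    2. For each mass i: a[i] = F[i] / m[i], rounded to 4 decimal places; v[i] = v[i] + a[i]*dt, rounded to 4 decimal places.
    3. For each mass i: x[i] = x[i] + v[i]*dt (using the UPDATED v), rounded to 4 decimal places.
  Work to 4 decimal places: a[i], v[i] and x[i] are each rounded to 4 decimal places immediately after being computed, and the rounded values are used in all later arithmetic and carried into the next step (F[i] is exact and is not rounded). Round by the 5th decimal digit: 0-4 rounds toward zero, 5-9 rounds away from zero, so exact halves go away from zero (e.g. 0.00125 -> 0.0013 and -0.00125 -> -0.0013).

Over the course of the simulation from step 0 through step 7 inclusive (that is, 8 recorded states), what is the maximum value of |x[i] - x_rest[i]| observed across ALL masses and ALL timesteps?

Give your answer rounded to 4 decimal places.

Step 0: x=[2.0000 7.0000 11.0000 16.0000] v=[0.0000 0.0000 -1.0000 0.0000]
Step 1: x=[2.0625 6.8750 10.8750 15.8750] v=[0.2500 -0.5000 -0.5000 -0.5000]
Step 2: x=[2.1758 6.6484 10.8750 15.6250] v=[0.4531 -0.9063 0.0000 -1.0000]
Step 3: x=[2.3186 6.3911 10.9404 15.2813] v=[0.5713 -1.0293 0.2617 -1.3750]
Step 4: x=[2.4660 6.1934 10.9798 14.8949] v=[0.5894 -0.7909 0.1575 -1.5455]
Step 5: x=[2.5963 6.1281 10.9103 14.5191] v=[0.5213 -0.2614 -0.2782 -1.5031]
Step 6: x=[2.6974 6.2191 10.6941 14.1922] v=[0.4043 0.3638 -0.8649 -1.3075]
Step 7: x=[2.7686 6.4292 10.3558 13.9281] v=[0.2847 0.8405 -1.3534 -1.0566]
Max displacement = 2.0719

Answer: 2.0719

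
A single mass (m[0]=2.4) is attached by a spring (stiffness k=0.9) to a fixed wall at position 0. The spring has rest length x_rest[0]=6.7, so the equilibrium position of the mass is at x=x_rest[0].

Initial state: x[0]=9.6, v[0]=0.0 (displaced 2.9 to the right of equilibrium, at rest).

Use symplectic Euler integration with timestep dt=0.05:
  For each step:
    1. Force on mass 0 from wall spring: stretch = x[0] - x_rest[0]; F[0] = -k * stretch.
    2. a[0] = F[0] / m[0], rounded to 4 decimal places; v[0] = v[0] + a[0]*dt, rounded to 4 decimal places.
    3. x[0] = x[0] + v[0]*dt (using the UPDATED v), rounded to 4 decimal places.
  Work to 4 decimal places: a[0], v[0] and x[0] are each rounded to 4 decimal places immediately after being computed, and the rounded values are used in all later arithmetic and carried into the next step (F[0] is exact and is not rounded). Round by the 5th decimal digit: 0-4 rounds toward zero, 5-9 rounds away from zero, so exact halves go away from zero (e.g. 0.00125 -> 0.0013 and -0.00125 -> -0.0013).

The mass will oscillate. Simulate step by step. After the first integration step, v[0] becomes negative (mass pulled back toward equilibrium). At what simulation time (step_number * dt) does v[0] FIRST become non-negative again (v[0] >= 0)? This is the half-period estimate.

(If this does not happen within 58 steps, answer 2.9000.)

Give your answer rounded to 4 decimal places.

Answer: 2.9000

Derivation:
Step 0: x=[9.6000] v=[0.0000]
Step 1: x=[9.5973] v=[-0.0544]
Step 2: x=[9.5919] v=[-0.1087]
Step 3: x=[9.5838] v=[-0.1629]
Step 4: x=[9.5730] v=[-0.2170]
Step 5: x=[9.5595] v=[-0.2709]
Step 6: x=[9.5433] v=[-0.3245]
Step 7: x=[9.5244] v=[-0.3778]
Step 8: x=[9.5029] v=[-0.4308]
Step 9: x=[9.4787] v=[-0.4834]
Step 10: x=[9.4519] v=[-0.5355]
Step 11: x=[9.4225] v=[-0.5871]
Step 12: x=[9.3906] v=[-0.6381]
Step 13: x=[9.3562] v=[-0.6886]
Step 14: x=[9.3193] v=[-0.7384]
Step 15: x=[9.2799] v=[-0.7875]
Step 16: x=[9.2381] v=[-0.8359]
Step 17: x=[9.1939] v=[-0.8835]
Step 18: x=[9.1474] v=[-0.9303]
Step 19: x=[9.0986] v=[-0.9762]
Step 20: x=[9.0475] v=[-1.0212]
Step 21: x=[8.9942] v=[-1.0652]
Step 22: x=[8.9388] v=[-1.1082]
Step 23: x=[8.8813] v=[-1.1502]
Step 24: x=[8.8217] v=[-1.1911]
Step 25: x=[8.7602] v=[-1.2309]
Step 26: x=[8.6967] v=[-1.2695]
Step 27: x=[8.6314] v=[-1.3069]
Step 28: x=[8.5642] v=[-1.3431]
Step 29: x=[8.4953] v=[-1.3781]
Step 30: x=[8.4247] v=[-1.4118]
Step 31: x=[8.3525] v=[-1.4441]
Step 32: x=[8.2787] v=[-1.4751]
Step 33: x=[8.2035] v=[-1.5047]
Step 34: x=[8.1269] v=[-1.5329]
Step 35: x=[8.0489] v=[-1.5597]
Step 36: x=[7.9697] v=[-1.5850]
Step 37: x=[7.8893] v=[-1.6088]
Step 38: x=[7.8077] v=[-1.6311]
Step 39: x=[7.7251] v=[-1.6519]
Step 40: x=[7.6415] v=[-1.6711]
Step 41: x=[7.5571] v=[-1.6888]
Step 42: x=[7.4719] v=[-1.7049]
Step 43: x=[7.3859] v=[-1.7194]
Step 44: x=[7.2993] v=[-1.7323]
Step 45: x=[7.2121] v=[-1.7435]
Step 46: x=[7.1244] v=[-1.7531]
Step 47: x=[7.0363] v=[-1.7611]
Step 48: x=[6.9479] v=[-1.7674]
Step 49: x=[6.8593] v=[-1.7721]
Step 50: x=[6.7705] v=[-1.7751]
Step 51: x=[6.6817] v=[-1.7764]
Step 52: x=[6.5929] v=[-1.7761]
Step 53: x=[6.5042] v=[-1.7741]
Step 54: x=[6.4157] v=[-1.7704]
Step 55: x=[6.3274] v=[-1.7651]
Step 56: x=[6.2395] v=[-1.7581]
Step 57: x=[6.1520] v=[-1.7495]
Step 58: x=[6.0650] v=[-1.7392]
v[0] did not become non-negative within 58 steps; using fallback time=2.9000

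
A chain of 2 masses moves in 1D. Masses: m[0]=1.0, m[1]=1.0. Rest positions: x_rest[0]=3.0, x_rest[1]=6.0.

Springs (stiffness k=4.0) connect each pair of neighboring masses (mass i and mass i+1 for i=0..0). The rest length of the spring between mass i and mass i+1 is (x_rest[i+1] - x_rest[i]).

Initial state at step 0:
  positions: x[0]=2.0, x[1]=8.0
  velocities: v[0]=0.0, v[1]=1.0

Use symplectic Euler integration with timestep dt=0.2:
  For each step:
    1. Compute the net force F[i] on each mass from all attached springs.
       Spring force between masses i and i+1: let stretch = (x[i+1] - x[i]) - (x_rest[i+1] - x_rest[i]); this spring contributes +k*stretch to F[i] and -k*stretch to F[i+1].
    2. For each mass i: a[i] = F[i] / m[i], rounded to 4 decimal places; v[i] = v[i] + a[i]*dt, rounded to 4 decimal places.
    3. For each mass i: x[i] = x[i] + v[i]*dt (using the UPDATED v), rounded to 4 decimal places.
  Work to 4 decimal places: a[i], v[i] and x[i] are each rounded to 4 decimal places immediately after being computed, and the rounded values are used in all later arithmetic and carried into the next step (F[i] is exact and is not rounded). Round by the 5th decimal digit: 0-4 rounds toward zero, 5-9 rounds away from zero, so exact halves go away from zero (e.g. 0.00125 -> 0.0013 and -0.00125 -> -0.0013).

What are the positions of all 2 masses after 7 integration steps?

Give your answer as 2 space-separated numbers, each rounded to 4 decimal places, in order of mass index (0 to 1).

Step 0: x=[2.0000 8.0000] v=[0.0000 1.0000]
Step 1: x=[2.4800 7.7200] v=[2.4000 -1.4000]
Step 2: x=[3.3184 7.0816] v=[4.1920 -3.1920]
Step 3: x=[4.2789 6.3211] v=[4.8026 -3.8026]
Step 4: x=[5.0862 5.7138] v=[4.0364 -3.0364]
Step 5: x=[5.5139 5.4861] v=[2.1385 -1.1385]
Step 6: x=[5.4572 5.7428] v=[-0.2837 1.2837]
Step 7: x=[4.9662 6.4338] v=[-2.4552 3.4552]

Answer: 4.9662 6.4338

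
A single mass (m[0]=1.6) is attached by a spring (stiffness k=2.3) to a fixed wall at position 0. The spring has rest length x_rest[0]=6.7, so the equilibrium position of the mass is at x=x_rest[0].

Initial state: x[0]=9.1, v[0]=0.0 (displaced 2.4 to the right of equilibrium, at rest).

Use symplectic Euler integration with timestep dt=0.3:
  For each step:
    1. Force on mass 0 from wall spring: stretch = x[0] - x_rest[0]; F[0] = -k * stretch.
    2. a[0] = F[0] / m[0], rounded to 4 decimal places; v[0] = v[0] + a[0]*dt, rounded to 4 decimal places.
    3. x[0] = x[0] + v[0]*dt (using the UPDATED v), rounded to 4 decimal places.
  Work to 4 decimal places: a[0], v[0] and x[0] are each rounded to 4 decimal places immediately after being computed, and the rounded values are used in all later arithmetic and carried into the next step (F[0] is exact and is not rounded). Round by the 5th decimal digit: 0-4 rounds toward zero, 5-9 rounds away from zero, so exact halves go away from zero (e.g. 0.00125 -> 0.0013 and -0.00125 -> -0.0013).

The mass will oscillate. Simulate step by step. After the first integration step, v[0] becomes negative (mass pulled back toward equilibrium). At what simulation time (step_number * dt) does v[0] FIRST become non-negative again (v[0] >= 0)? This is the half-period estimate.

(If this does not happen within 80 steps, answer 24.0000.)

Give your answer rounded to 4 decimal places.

Answer: 2.7000

Derivation:
Step 0: x=[9.1000] v=[0.0000]
Step 1: x=[8.7895] v=[-1.0350]
Step 2: x=[8.2087] v=[-1.9361]
Step 3: x=[7.4327] v=[-2.5867]
Step 4: x=[6.5619] v=[-2.9027]
Step 5: x=[5.7089] v=[-2.8432]
Step 6: x=[4.9842] v=[-2.4158]
Step 7: x=[4.4814] v=[-1.6759]
Step 8: x=[4.2657] v=[-0.7191]
Step 9: x=[4.3649] v=[0.3307]
First v>=0 after going negative at step 9, time=2.7000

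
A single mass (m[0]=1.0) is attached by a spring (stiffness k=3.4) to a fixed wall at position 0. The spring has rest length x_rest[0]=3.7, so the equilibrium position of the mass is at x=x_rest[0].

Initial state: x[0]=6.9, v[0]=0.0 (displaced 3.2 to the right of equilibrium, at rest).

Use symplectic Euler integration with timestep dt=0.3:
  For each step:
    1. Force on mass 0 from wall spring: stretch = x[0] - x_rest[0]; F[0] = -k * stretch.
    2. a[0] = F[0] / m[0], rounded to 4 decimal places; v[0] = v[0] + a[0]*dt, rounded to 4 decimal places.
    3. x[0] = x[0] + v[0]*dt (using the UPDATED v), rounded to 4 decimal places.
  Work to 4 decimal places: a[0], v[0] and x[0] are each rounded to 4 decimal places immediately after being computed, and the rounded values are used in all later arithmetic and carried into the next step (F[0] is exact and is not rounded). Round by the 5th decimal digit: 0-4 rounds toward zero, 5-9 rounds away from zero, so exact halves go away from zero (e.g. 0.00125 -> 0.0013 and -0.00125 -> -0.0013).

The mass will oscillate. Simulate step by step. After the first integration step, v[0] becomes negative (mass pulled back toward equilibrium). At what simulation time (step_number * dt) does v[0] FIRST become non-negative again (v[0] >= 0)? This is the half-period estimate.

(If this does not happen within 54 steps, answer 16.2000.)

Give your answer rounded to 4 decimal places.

Step 0: x=[6.9000] v=[0.0000]
Step 1: x=[5.9208] v=[-3.2640]
Step 2: x=[4.2620] v=[-5.5292]
Step 3: x=[2.4313] v=[-6.1024]
Step 4: x=[0.9888] v=[-4.8083]
Step 5: x=[0.3759] v=[-2.0429]
Step 6: x=[0.7802] v=[1.3477]
First v>=0 after going negative at step 6, time=1.8000

Answer: 1.8000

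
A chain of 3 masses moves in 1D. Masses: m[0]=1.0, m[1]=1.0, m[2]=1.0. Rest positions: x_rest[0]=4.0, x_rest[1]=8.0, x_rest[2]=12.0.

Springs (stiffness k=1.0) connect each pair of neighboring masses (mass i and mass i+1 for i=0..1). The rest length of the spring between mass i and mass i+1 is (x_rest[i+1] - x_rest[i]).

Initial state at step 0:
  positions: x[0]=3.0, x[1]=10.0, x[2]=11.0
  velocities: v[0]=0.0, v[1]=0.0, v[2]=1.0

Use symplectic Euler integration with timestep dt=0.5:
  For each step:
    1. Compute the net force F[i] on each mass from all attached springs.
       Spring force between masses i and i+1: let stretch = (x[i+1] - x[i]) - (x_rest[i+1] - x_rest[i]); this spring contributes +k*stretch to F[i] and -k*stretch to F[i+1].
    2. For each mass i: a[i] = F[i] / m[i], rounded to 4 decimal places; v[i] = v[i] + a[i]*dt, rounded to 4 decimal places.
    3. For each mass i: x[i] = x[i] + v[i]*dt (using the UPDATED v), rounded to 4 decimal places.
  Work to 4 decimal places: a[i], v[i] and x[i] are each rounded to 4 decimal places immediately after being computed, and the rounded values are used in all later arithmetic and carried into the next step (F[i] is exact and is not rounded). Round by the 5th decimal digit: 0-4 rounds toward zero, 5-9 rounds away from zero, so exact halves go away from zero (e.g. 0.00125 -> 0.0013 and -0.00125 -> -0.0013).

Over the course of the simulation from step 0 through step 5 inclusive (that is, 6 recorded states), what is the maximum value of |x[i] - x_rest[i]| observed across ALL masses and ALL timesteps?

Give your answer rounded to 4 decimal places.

Answer: 2.1719

Derivation:
Step 0: x=[3.0000 10.0000 11.0000] v=[0.0000 0.0000 1.0000]
Step 1: x=[3.7500 8.5000 12.2500] v=[1.5000 -3.0000 2.5000]
Step 2: x=[4.6875 6.7500 13.5625] v=[1.8750 -3.5000 2.6250]
Step 3: x=[5.1407 6.1875 14.1719] v=[0.9063 -1.1250 1.2188]
Step 4: x=[4.8556 7.3594 13.7852] v=[-0.5703 2.3438 -0.7734]
Step 5: x=[4.1964 9.5118 12.7921] v=[-1.3184 4.3048 -1.9863]
Max displacement = 2.1719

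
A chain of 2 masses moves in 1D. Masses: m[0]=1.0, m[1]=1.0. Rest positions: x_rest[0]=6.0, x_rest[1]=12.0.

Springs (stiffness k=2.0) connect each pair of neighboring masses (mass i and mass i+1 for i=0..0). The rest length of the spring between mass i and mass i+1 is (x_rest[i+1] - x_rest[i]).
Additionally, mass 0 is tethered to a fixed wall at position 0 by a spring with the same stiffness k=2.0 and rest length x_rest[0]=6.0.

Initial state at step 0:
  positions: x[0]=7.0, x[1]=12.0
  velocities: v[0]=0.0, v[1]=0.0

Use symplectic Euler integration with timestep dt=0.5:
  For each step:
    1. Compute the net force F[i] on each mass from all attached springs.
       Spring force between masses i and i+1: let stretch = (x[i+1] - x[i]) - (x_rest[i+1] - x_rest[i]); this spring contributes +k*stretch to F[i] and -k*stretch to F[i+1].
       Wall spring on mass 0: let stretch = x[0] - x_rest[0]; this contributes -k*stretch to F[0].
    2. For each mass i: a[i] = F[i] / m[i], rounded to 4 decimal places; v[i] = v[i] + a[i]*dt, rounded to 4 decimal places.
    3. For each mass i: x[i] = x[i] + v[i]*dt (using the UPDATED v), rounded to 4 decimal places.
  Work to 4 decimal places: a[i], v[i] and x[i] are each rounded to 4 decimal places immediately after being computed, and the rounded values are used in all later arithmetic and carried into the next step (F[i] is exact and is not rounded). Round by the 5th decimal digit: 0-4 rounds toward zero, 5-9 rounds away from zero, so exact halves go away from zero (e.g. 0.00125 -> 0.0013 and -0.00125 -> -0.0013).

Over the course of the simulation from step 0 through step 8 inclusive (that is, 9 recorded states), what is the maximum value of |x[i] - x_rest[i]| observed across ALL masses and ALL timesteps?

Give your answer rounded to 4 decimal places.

Answer: 1.1250

Derivation:
Step 0: x=[7.0000 12.0000] v=[0.0000 0.0000]
Step 1: x=[6.0000 12.5000] v=[-2.0000 1.0000]
Step 2: x=[5.2500 12.7500] v=[-1.5000 0.5000]
Step 3: x=[5.6250 12.2500] v=[0.7500 -1.0000]
Step 4: x=[6.5000 11.4375] v=[1.7500 -1.6250]
Step 5: x=[6.5938 11.1563] v=[0.1875 -0.5625]
Step 6: x=[5.6719 11.5938] v=[-1.8438 0.8750]
Step 7: x=[4.8750 12.0704] v=[-1.5938 0.9531]
Step 8: x=[5.2383 11.9493] v=[0.7266 -0.2423]
Max displacement = 1.1250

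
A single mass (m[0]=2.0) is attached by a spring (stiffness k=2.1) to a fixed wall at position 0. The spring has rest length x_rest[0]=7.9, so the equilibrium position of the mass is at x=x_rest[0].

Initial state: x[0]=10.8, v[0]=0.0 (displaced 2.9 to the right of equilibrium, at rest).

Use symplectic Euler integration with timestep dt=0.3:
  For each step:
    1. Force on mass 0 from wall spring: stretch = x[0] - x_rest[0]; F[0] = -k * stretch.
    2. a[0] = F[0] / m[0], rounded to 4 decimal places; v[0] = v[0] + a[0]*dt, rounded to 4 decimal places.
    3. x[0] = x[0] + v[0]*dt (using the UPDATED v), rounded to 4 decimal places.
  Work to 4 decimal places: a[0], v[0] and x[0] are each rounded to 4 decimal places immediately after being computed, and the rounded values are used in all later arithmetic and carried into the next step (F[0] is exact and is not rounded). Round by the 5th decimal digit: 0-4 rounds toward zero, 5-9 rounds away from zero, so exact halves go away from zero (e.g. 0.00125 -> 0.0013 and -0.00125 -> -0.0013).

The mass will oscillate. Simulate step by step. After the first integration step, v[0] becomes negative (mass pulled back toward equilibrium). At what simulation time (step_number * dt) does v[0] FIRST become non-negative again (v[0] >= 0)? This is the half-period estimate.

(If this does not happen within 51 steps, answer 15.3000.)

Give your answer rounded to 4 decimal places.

Answer: 3.3000

Derivation:
Step 0: x=[10.8000] v=[0.0000]
Step 1: x=[10.5260] v=[-0.9135]
Step 2: x=[10.0038] v=[-1.7407]
Step 3: x=[9.2828] v=[-2.4034]
Step 4: x=[8.4311] v=[-2.8390]
Step 5: x=[7.5292] v=[-3.0063]
Step 6: x=[6.6624] v=[-2.8895]
Step 7: x=[5.9125] v=[-2.4997]
Step 8: x=[5.3504] v=[-1.8736]
Step 9: x=[5.0293] v=[-1.0705]
Step 10: x=[4.9794] v=[-0.1662]
Step 11: x=[5.2055] v=[0.7538]
First v>=0 after going negative at step 11, time=3.3000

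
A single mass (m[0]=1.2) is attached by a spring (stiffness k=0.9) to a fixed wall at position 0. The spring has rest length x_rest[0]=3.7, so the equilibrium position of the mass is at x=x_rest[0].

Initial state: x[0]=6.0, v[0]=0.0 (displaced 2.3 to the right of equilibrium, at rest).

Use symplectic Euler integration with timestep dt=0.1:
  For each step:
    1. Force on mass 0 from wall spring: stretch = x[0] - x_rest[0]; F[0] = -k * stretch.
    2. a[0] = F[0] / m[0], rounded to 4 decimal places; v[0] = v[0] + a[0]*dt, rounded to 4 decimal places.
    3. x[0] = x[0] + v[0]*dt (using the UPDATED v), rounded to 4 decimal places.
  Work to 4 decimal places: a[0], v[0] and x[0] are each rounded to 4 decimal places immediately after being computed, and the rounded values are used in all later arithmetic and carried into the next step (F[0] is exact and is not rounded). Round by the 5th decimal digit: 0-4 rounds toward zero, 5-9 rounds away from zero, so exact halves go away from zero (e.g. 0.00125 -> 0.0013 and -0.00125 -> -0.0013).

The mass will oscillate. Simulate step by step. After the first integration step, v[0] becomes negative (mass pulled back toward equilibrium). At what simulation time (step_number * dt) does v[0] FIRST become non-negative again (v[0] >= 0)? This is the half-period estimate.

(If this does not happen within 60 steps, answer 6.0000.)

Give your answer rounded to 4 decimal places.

Answer: 3.7000

Derivation:
Step 0: x=[6.0000] v=[0.0000]
Step 1: x=[5.9828] v=[-0.1725]
Step 2: x=[5.9484] v=[-0.3437]
Step 3: x=[5.8972] v=[-0.5123]
Step 4: x=[5.8295] v=[-0.6771]
Step 5: x=[5.7458] v=[-0.8368]
Step 6: x=[5.6468] v=[-0.9902]
Step 7: x=[5.5332] v=[-1.1362]
Step 8: x=[5.4058] v=[-1.2737]
Step 9: x=[5.2656] v=[-1.4016]
Step 10: x=[5.1137] v=[-1.5190]
Step 11: x=[4.9512] v=[-1.6250]
Step 12: x=[4.7793] v=[-1.7188]
Step 13: x=[4.5993] v=[-1.7998]
Step 14: x=[4.4126] v=[-1.8673]
Step 15: x=[4.2205] v=[-1.9208]
Step 16: x=[4.0245] v=[-1.9598]
Step 17: x=[3.8261] v=[-1.9841]
Step 18: x=[3.6267] v=[-1.9936]
Step 19: x=[3.4279] v=[-1.9881]
Step 20: x=[3.2311] v=[-1.9677]
Step 21: x=[3.0379] v=[-1.9325]
Step 22: x=[2.8496] v=[-1.8828]
Step 23: x=[2.6677] v=[-1.8190]
Step 24: x=[2.4935] v=[-1.7416]
Step 25: x=[2.3284] v=[-1.6511]
Step 26: x=[2.1736] v=[-1.5482]
Step 27: x=[2.0302] v=[-1.4337]
Step 28: x=[1.8994] v=[-1.3085]
Step 29: x=[1.7821] v=[-1.1735]
Step 30: x=[1.6791] v=[-1.0297]
Step 31: x=[1.5913] v=[-0.8781]
Step 32: x=[1.5193] v=[-0.7200]
Step 33: x=[1.4637] v=[-0.5565]
Step 34: x=[1.4248] v=[-0.3888]
Step 35: x=[1.4030] v=[-0.2182]
Step 36: x=[1.3984] v=[-0.0459]
Step 37: x=[1.4111] v=[0.1267]
First v>=0 after going negative at step 37, time=3.7000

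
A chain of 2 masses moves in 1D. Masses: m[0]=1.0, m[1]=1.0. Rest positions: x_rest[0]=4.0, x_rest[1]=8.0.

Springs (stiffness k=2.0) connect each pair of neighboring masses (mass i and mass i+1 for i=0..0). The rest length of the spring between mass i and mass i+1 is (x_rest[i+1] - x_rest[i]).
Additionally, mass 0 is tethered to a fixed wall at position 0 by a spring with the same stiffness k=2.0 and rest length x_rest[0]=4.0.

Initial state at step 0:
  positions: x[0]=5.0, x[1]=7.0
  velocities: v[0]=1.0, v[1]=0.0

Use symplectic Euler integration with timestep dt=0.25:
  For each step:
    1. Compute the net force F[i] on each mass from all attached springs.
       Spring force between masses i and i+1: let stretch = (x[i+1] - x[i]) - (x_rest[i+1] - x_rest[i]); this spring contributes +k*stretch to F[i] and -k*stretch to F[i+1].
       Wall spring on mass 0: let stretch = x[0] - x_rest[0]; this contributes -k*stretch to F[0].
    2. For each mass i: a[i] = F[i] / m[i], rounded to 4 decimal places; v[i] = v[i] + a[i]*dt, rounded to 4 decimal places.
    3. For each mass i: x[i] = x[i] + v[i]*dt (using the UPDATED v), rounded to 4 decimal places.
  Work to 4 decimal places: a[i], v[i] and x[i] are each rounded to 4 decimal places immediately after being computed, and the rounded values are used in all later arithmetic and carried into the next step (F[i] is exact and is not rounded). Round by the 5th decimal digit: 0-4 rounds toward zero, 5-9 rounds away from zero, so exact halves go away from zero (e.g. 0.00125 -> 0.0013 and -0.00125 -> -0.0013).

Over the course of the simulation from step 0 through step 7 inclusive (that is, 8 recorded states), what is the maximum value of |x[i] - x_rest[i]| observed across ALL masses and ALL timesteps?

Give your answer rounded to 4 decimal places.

Answer: 1.1352

Derivation:
Step 0: x=[5.0000 7.0000] v=[1.0000 0.0000]
Step 1: x=[4.8750 7.2500] v=[-0.5000 1.0000]
Step 2: x=[4.4375 7.7031] v=[-1.7500 1.8125]
Step 3: x=[3.8535 8.2480] v=[-2.3360 2.1797]
Step 4: x=[3.3371 8.7436] v=[-2.0655 1.9825]
Step 5: x=[3.0794 9.0634] v=[-1.0308 1.2793]
Step 6: x=[3.1848 9.1352] v=[0.4215 0.2873]
Step 7: x=[3.6359 8.9632] v=[1.8043 -0.6879]
Max displacement = 1.1352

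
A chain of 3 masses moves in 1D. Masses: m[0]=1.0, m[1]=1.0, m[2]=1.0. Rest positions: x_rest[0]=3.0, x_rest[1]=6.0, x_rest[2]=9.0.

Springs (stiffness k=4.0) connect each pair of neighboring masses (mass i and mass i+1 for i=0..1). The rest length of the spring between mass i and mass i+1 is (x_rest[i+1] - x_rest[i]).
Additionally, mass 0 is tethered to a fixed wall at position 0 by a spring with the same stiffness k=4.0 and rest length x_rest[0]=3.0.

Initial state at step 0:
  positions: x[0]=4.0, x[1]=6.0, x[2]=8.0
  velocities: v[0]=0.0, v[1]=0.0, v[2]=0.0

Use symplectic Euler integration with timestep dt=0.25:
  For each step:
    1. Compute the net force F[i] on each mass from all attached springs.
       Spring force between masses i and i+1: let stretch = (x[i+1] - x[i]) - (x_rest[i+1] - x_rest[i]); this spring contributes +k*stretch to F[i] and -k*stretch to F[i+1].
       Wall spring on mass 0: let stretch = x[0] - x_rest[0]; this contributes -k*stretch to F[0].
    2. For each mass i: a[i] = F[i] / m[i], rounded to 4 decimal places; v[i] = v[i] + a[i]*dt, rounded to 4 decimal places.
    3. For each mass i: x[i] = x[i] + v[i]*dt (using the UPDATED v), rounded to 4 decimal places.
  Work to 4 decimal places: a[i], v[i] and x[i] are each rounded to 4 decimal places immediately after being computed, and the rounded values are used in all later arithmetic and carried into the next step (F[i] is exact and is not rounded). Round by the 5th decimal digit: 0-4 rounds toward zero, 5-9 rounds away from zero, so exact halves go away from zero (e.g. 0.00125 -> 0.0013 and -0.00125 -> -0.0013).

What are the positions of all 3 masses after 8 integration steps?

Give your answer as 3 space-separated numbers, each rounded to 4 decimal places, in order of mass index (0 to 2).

Answer: 3.6727 6.3844 8.5706

Derivation:
Step 0: x=[4.0000 6.0000 8.0000] v=[0.0000 0.0000 0.0000]
Step 1: x=[3.5000 6.0000 8.2500] v=[-2.0000 0.0000 1.0000]
Step 2: x=[2.7500 5.9375 8.6875] v=[-3.0000 -0.2500 1.7500]
Step 3: x=[2.1094 5.7656 9.1875] v=[-2.5625 -0.6875 2.0000]
Step 4: x=[1.8555 5.5352 9.5820] v=[-1.0157 -0.9218 1.5781]
Step 5: x=[2.0576 5.3965 9.7148] v=[0.8085 -0.5547 0.5313]
Step 6: x=[2.5801 5.5027 9.5181] v=[2.0898 0.4247 -0.7870]
Step 7: x=[3.1882 5.8821 9.0675] v=[2.4323 1.5175 -1.8024]
Step 8: x=[3.6727 6.3844 8.5706] v=[1.9380 2.0090 -1.9878]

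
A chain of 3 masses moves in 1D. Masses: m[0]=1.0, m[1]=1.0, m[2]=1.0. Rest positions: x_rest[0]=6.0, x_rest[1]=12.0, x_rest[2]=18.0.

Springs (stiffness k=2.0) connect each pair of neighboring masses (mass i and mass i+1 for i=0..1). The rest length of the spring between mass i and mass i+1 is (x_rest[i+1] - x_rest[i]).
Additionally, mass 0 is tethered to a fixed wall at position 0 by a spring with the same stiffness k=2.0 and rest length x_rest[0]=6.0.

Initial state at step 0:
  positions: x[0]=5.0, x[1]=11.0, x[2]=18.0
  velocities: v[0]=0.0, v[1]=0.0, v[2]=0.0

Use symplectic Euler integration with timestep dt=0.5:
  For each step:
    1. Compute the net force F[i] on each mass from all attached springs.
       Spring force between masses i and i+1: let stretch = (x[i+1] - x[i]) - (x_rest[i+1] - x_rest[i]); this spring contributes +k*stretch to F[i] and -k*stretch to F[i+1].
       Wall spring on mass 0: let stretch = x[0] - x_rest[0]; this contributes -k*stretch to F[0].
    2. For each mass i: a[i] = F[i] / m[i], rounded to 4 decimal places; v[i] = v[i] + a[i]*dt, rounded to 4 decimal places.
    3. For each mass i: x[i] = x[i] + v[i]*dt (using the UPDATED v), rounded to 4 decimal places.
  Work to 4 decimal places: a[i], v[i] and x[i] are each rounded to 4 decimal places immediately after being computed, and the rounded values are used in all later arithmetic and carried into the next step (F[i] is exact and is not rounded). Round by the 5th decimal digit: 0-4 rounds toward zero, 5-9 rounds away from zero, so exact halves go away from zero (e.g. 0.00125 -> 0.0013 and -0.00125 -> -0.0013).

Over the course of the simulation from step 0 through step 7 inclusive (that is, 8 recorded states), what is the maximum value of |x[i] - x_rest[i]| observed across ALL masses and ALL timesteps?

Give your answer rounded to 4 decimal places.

Answer: 1.0469

Derivation:
Step 0: x=[5.0000 11.0000 18.0000] v=[0.0000 0.0000 0.0000]
Step 1: x=[5.5000 11.5000 17.5000] v=[1.0000 1.0000 -1.0000]
Step 2: x=[6.2500 12.0000 17.0000] v=[1.5000 1.0000 -1.0000]
Step 3: x=[6.7500 12.1250 17.0000] v=[1.0000 0.2500 0.0000]
Step 4: x=[6.5625 12.0000 17.5625] v=[-0.3750 -0.2500 1.1250]
Step 5: x=[5.8125 11.9375 18.3438] v=[-1.5000 -0.1250 1.5625]
Step 6: x=[5.2188 12.0157 18.9219] v=[-1.1875 0.1563 1.1562]
Step 7: x=[5.4141 12.1485 19.0469] v=[0.3906 0.2656 0.2500]
Max displacement = 1.0469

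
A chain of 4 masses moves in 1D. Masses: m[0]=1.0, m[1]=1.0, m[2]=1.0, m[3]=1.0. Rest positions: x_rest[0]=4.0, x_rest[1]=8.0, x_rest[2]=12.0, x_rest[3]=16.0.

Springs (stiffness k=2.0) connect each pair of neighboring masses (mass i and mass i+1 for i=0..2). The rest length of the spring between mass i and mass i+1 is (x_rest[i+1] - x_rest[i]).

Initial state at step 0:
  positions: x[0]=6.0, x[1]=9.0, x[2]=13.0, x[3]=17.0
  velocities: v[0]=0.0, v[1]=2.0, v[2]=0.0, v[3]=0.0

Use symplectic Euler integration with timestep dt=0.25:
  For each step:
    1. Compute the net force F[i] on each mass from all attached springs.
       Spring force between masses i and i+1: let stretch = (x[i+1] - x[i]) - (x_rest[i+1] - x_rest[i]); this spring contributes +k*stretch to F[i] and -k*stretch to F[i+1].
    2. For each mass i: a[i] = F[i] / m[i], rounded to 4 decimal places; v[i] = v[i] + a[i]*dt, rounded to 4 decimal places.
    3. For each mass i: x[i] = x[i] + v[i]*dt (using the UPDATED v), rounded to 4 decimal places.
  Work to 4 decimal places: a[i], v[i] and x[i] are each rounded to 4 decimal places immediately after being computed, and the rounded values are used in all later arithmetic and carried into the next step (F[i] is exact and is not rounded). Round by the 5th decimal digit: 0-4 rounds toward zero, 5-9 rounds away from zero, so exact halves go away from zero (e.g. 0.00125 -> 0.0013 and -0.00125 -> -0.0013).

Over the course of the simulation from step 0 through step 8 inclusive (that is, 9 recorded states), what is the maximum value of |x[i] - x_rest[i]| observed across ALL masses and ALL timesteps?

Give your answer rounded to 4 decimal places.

Step 0: x=[6.0000 9.0000 13.0000 17.0000] v=[0.0000 2.0000 0.0000 0.0000]
Step 1: x=[5.8750 9.6250 13.0000 17.0000] v=[-0.5000 2.5000 0.0000 0.0000]
Step 2: x=[5.7188 10.2031 13.0781 17.0000] v=[-0.6250 2.3125 0.3125 0.0000]
Step 3: x=[5.6231 10.5801 13.2871 17.0098] v=[-0.3829 1.5079 0.8360 0.0391]
Step 4: x=[5.6470 10.6758 13.6231 17.0543] v=[0.0956 0.3829 1.3439 0.1778]
Step 5: x=[5.7995 10.5113 14.0196 17.1699] v=[0.6100 -0.6579 1.5859 0.4622]
Step 6: x=[6.0410 10.1964 14.3713 17.3917] v=[0.9659 -1.2597 1.4069 0.8871]
Step 7: x=[6.3019 9.8839 14.5787 17.7359] v=[1.0436 -1.2500 0.8297 1.3769]
Step 8: x=[6.5106 9.7105 14.5939 18.1855] v=[0.8346 -0.6936 0.0609 1.7983]
Max displacement = 2.6758

Answer: 2.6758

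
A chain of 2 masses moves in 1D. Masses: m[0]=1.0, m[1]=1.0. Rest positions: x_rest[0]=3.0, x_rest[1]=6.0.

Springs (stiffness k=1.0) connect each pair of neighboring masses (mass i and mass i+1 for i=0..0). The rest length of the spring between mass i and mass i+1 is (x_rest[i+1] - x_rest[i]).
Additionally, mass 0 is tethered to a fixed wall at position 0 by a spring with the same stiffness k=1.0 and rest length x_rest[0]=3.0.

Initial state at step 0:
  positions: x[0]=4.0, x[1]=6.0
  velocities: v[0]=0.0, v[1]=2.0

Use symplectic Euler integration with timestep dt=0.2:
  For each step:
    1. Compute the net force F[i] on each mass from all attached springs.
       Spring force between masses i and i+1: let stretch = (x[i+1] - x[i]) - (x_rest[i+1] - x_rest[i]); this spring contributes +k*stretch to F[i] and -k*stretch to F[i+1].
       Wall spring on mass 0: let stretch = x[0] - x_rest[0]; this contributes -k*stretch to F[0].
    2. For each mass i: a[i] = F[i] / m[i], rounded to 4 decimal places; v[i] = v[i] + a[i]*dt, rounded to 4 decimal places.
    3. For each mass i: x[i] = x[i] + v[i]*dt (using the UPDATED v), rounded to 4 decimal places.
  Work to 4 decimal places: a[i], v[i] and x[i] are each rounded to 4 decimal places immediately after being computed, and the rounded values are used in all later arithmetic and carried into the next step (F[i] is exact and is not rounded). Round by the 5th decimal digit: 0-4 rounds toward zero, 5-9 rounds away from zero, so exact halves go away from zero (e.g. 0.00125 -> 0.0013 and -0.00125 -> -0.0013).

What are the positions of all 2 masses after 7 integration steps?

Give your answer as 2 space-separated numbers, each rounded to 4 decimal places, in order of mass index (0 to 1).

Answer: 3.2845 8.6649

Derivation:
Step 0: x=[4.0000 6.0000] v=[0.0000 2.0000]
Step 1: x=[3.9200 6.4400] v=[-0.4000 2.2000]
Step 2: x=[3.7840 6.8992] v=[-0.6800 2.2960]
Step 3: x=[3.6212 7.3538] v=[-0.8138 2.2730]
Step 4: x=[3.4629 7.7791] v=[-0.7915 2.1265]
Step 5: x=[3.3387 8.1518] v=[-0.6208 1.8633]
Step 6: x=[3.2735 8.4519] v=[-0.3259 1.5007]
Step 7: x=[3.2845 8.6649] v=[0.0551 1.0650]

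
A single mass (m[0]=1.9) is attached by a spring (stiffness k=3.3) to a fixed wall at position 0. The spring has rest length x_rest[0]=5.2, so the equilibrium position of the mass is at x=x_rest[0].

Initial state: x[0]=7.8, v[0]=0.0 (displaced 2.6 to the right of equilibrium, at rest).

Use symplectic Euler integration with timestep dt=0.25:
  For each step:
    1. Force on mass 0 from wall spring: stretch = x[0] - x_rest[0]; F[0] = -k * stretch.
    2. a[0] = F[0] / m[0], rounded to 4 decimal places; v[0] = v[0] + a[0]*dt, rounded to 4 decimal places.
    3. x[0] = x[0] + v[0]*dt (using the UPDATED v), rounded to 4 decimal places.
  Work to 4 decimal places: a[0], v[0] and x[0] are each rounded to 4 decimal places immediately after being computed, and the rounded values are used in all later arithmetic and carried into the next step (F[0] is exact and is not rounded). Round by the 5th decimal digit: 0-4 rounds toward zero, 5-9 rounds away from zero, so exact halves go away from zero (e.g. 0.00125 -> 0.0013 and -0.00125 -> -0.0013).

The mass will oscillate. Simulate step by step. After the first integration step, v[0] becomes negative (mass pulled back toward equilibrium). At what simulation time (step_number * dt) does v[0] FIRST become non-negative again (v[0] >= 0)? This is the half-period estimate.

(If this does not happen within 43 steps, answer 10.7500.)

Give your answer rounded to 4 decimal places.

Step 0: x=[7.8000] v=[0.0000]
Step 1: x=[7.5178] v=[-1.1290]
Step 2: x=[6.9840] v=[-2.1354]
Step 3: x=[6.2565] v=[-2.9100]
Step 4: x=[5.4143] v=[-3.3688]
Step 5: x=[4.5488] v=[-3.4619]
Step 6: x=[3.7540] v=[-3.1792]
Step 7: x=[3.1162] v=[-2.5513]
Step 8: x=[2.7046] v=[-1.6465]
Step 9: x=[2.5639] v=[-0.5630]
Step 10: x=[2.7093] v=[0.5816]
First v>=0 after going negative at step 10, time=2.5000

Answer: 2.5000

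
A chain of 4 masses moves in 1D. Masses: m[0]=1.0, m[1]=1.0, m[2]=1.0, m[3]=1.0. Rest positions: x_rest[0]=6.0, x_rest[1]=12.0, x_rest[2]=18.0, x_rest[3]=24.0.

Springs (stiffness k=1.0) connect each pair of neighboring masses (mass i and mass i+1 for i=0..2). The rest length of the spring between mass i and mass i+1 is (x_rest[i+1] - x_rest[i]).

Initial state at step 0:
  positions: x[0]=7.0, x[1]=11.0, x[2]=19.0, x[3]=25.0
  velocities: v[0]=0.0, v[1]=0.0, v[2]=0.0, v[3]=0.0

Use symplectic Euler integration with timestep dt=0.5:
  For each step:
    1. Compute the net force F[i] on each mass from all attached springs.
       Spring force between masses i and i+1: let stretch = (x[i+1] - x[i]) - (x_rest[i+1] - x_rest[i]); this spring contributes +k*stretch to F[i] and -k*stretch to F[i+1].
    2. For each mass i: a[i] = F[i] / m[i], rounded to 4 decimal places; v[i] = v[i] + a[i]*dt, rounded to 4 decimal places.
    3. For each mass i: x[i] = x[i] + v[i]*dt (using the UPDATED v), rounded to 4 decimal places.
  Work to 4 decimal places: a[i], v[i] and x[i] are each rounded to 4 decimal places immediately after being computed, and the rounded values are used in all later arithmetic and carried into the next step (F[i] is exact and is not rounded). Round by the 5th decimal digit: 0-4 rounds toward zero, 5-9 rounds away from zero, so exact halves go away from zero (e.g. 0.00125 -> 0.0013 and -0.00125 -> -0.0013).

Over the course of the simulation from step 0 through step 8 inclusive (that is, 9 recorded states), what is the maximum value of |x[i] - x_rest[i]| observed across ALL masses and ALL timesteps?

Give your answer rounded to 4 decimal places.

Step 0: x=[7.0000 11.0000 19.0000 25.0000] v=[0.0000 0.0000 0.0000 0.0000]
Step 1: x=[6.5000 12.0000 18.5000 25.0000] v=[-1.0000 2.0000 -1.0000 0.0000]
Step 2: x=[5.8750 13.2500 18.0000 24.8750] v=[-1.2500 2.5000 -1.0000 -0.2500]
Step 3: x=[5.5938 13.8438 18.0313 24.5313] v=[-0.5625 1.1875 0.0625 -0.6875]
Step 4: x=[5.8751 13.4219 18.6407 24.0626] v=[0.5625 -0.8438 1.2188 -0.9375]
Step 5: x=[6.5431 12.4180 19.3009 23.7384] v=[1.3359 -2.0078 1.3204 -0.6485]
Step 6: x=[7.1798 11.6661 19.3498 23.8048] v=[1.2734 -1.5038 0.0977 0.1328]
Step 7: x=[7.4381 11.7136 18.5915 24.2575] v=[0.5166 0.0949 -1.5167 0.9053]
Step 8: x=[7.2653 12.4117 17.5302 24.7937] v=[-0.3457 1.3961 -2.1227 1.0723]
Max displacement = 1.8438

Answer: 1.8438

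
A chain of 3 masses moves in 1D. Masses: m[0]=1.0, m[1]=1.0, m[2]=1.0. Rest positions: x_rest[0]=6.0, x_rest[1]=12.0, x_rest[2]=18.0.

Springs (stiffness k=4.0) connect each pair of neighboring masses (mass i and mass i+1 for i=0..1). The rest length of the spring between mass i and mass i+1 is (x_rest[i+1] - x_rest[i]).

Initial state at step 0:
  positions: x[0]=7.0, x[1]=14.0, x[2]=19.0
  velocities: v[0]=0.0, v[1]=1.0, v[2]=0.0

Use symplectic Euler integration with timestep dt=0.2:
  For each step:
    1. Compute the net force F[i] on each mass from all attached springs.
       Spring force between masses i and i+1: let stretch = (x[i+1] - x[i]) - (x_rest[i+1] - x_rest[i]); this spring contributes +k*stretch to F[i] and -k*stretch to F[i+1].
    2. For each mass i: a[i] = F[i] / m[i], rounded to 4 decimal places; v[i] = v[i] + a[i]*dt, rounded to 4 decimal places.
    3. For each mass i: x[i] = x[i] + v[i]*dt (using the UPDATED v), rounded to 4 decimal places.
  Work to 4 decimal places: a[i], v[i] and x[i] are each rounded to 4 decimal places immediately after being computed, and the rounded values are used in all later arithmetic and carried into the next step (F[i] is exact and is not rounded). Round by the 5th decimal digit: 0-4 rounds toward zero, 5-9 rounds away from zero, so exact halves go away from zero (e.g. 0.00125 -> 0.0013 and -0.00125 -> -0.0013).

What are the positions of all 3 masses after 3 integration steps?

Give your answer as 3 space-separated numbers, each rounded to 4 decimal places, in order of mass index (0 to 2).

Answer: 7.7255 13.1490 19.7255

Derivation:
Step 0: x=[7.0000 14.0000 19.0000] v=[0.0000 1.0000 0.0000]
Step 1: x=[7.1600 13.8800 19.1600] v=[0.8000 -0.6000 0.8000]
Step 2: x=[7.4352 13.5296 19.4352] v=[1.3760 -1.7520 1.3760]
Step 3: x=[7.7255 13.1490 19.7255] v=[1.4515 -1.9030 1.4515]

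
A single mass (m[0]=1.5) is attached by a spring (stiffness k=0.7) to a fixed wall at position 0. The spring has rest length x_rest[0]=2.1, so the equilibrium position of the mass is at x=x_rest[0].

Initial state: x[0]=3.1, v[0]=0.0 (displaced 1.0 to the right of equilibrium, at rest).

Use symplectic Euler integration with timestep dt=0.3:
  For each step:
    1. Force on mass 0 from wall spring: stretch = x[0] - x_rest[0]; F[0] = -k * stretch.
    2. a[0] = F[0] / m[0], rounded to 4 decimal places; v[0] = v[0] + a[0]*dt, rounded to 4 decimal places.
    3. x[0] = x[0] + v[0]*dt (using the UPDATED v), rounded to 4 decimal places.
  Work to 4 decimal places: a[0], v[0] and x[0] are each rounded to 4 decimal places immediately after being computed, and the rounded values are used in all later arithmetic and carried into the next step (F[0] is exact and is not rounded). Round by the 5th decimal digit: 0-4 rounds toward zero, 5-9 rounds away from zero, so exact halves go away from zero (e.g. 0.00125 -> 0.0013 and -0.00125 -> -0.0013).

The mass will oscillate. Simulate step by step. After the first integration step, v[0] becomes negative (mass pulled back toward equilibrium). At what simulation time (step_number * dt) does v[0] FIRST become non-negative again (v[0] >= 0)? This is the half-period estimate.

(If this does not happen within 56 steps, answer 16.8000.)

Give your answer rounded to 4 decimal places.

Step 0: x=[3.1000] v=[0.0000]
Step 1: x=[3.0580] v=[-0.1400]
Step 2: x=[2.9758] v=[-0.2741]
Step 3: x=[2.8568] v=[-0.3967]
Step 4: x=[2.7060] v=[-0.5027]
Step 5: x=[2.5298] v=[-0.5875]
Step 6: x=[2.3355] v=[-0.6477]
Step 7: x=[2.1313] v=[-0.6807]
Step 8: x=[1.9258] v=[-0.6851]
Step 9: x=[1.7276] v=[-0.6607]
Step 10: x=[1.5450] v=[-0.6086]
Step 11: x=[1.3857] v=[-0.5309]
Step 12: x=[1.2564] v=[-0.4309]
Step 13: x=[1.1626] v=[-0.3128]
Step 14: x=[1.1081] v=[-0.1816]
Step 15: x=[1.0953] v=[-0.0427]
Step 16: x=[1.1247] v=[0.0980]
First v>=0 after going negative at step 16, time=4.8000

Answer: 4.8000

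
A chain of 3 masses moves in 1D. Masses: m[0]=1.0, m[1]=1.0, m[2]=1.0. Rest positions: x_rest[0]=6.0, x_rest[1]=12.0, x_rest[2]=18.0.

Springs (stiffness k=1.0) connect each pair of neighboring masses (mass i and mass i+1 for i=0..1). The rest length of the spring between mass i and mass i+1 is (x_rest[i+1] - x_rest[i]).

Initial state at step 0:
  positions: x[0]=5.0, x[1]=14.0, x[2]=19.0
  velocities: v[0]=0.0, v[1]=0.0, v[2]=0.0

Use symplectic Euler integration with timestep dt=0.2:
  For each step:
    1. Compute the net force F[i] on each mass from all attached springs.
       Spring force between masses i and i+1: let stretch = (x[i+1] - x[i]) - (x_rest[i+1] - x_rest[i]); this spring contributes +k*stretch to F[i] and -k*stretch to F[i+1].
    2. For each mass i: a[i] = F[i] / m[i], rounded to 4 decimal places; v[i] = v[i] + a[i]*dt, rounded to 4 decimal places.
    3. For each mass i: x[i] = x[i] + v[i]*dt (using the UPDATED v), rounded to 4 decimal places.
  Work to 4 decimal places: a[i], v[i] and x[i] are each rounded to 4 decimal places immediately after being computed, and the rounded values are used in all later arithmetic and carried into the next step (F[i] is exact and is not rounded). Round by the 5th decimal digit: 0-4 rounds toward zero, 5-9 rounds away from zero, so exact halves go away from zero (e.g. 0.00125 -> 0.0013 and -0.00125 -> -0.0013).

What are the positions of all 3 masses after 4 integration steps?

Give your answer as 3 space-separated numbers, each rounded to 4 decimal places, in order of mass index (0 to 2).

Answer: 6.0404 12.6722 19.2875

Derivation:
Step 0: x=[5.0000 14.0000 19.0000] v=[0.0000 0.0000 0.0000]
Step 1: x=[5.1200 13.8400 19.0400] v=[0.6000 -0.8000 0.2000]
Step 2: x=[5.3488 13.5392 19.1120] v=[1.1440 -1.5040 0.3600]
Step 3: x=[5.6652 13.1337 19.2011] v=[1.5821 -2.0275 0.4454]
Step 4: x=[6.0404 12.6722 19.2875] v=[1.8758 -2.3077 0.4319]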